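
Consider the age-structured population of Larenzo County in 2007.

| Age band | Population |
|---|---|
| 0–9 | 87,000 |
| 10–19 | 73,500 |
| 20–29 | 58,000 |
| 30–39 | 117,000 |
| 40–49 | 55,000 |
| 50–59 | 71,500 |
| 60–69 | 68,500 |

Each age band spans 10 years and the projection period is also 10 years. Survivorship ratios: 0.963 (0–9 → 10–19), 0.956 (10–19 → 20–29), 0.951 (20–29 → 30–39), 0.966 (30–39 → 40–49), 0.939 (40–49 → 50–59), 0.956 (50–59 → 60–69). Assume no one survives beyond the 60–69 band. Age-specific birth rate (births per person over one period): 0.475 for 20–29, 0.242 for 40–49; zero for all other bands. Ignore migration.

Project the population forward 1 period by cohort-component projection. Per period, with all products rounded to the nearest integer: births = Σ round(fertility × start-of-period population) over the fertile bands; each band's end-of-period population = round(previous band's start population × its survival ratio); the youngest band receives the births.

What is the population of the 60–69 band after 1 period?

68354

Period 1:
Births: 58000 * 0.475 = 27550  |  55000 * 0.242 = 13310 → 40860
10–19: 87000 * 0.963 = 83781
20–29: 73500 * 0.956 = 70266
30–39: 58000 * 0.951 = 55158
40–49: 117000 * 0.966 = 113022
50–59: 55000 * 0.939 = 51645
60–69: 71500 * 0.956 = 68354
→ [40860, 83781, 70266, 55158, 113022, 51645, 68354]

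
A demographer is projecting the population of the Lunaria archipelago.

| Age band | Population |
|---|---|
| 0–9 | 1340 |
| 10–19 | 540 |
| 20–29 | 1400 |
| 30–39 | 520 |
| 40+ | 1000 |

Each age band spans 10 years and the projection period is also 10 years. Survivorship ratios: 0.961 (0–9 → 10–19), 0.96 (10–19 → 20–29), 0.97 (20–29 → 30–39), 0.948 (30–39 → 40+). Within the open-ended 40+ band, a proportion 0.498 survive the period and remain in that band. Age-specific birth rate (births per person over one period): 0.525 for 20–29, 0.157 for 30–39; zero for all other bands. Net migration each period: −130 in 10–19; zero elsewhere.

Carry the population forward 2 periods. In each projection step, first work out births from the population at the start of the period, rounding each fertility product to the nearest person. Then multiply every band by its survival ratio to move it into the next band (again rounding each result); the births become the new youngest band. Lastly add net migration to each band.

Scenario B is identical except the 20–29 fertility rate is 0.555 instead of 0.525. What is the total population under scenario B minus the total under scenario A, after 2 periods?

Let band 1 be 0–9 through band 5 = 40+.
Period 1.
Births: 1400 × 0.525 = 735 ; 520 × 0.157 = 82 → 817
Band 2: 1340 × 0.961 = 1288
Band 3: 540 × 0.96 = 518
Band 4: 1400 × 0.97 = 1358
Band 5: 520 × 0.948 + 1000 × 0.498 = 493 + 498 = 991
Net migration: Band 2 − 130 → 1158
→ [817, 1158, 518, 1358, 991]
Period 2.
Births: 518 × 0.525 = 272 ; 1358 × 0.157 = 213 → 485
Band 2: 817 × 0.961 = 785
Band 3: 1158 × 0.96 = 1112
Band 4: 518 × 0.97 = 502
Band 5: 1358 × 0.948 + 991 × 0.498 = 1287 + 494 = 1781
Net migration: Band 2 − 130 → 655
→ [485, 655, 1112, 502, 1781]
Scenario A total after 2 periods: 4535
Scenario B projection —
Period 1.
Births: 1400 × 0.555 = 777 ; 520 × 0.157 = 82 → 859
Band 2: 1340 × 0.961 = 1288
Band 3: 540 × 0.96 = 518
Band 4: 1400 × 0.97 = 1358
Band 5: 520 × 0.948 + 1000 × 0.498 = 493 + 498 = 991
Net migration: Band 2 − 130 → 1158
→ [859, 1158, 518, 1358, 991]
Period 2.
Births: 518 × 0.555 = 287 ; 1358 × 0.157 = 213 → 500
Band 2: 859 × 0.961 = 825
Band 3: 1158 × 0.96 = 1112
Band 4: 518 × 0.97 = 502
Band 5: 1358 × 0.948 + 991 × 0.498 = 1287 + 494 = 1781
Net migration: Band 2 − 130 → 695
→ [500, 695, 1112, 502, 1781]
Scenario B total after 2 periods: 4590
Difference B − A = 4590 − 4535 = 55

55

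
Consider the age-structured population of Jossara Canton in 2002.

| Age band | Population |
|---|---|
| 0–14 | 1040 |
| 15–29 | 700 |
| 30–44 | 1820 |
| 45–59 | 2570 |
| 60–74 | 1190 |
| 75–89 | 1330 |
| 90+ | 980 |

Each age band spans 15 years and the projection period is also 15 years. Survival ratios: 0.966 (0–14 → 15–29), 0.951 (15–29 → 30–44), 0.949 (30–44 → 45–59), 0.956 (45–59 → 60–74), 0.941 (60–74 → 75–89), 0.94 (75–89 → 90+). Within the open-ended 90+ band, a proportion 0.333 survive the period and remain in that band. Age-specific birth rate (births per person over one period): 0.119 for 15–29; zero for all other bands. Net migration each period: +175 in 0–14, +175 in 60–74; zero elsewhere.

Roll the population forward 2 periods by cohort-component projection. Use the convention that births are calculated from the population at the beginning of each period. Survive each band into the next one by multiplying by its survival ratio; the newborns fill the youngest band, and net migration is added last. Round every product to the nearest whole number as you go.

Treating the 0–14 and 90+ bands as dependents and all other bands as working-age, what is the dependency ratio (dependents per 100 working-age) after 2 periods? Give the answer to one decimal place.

30.5

Numbering the groups 1..7 from youngest to oldest:
Period 1:
Births: 700 * 0.119 = 83
Group 2: 1040 * 0.966 = 1005
Group 3: 700 * 0.951 = 666
Group 4: 1820 * 0.949 = 1727
Group 5: 2570 * 0.956 = 2457
Group 6: 1190 * 0.941 = 1120
Group 7: 1330 * 0.94 + 980 * 0.333 = 1250 + 326 = 1576
Net migration: Group 1 + 175 → 258; Group 5 + 175 → 2632
End of period: [258, 1005, 666, 1727, 2632, 1120, 1576]
Period 2:
Births: 1005 * 0.119 = 120
Group 2: 258 * 0.966 = 249
Group 3: 1005 * 0.951 = 956
Group 4: 666 * 0.949 = 632
Group 5: 1727 * 0.956 = 1651
Group 6: 2632 * 0.941 = 2477
Group 7: 1120 * 0.94 + 1576 * 0.333 = 1053 + 525 = 1578
Net migration: Group 1 + 175 → 295; Group 5 + 175 → 1826
End of period: [295, 249, 956, 632, 1826, 2477, 1578]
Dependents (band 0–14 + band 90+) = 295 + 1578 = 1873; working-age = 6140; ratio = 1873/6140 × 100 = 30.5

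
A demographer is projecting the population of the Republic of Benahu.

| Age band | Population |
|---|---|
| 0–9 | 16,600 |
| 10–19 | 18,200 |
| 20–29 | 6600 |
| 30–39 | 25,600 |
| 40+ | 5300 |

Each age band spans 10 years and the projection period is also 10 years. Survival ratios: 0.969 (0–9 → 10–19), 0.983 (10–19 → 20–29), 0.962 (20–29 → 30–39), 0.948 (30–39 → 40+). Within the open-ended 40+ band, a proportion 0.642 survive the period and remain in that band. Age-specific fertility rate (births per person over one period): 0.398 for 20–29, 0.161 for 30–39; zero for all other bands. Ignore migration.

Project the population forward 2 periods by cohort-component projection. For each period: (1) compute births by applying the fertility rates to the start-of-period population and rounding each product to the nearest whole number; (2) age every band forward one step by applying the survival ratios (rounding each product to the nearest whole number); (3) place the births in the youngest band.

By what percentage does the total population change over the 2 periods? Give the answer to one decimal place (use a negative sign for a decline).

-1.1

[period 1]
Births: 6600 * 0.398 = 2627, 25600 * 0.161 = 4122 → 6749
10–19: 16600 * 0.969 = 16085
20–29: 18200 * 0.983 = 17891
30–39: 6600 * 0.962 = 6349
40+: 25600 * 0.948 + 5300 * 0.642 = 24269 + 3403 = 27672
→ [6749, 16085, 17891, 6349, 27672]
[period 2]
Births: 17891 * 0.398 = 7121, 6349 * 0.161 = 1022 → 8143
10–19: 6749 * 0.969 = 6540
20–29: 16085 * 0.983 = 15812
30–39: 17891 * 0.962 = 17211
40+: 6349 * 0.948 + 27672 * 0.642 = 6019 + 17765 = 23784
→ [8143, 6540, 15812, 17211, 23784]
Total: 72300 → 71490; change = -810; percentage change = -1.1%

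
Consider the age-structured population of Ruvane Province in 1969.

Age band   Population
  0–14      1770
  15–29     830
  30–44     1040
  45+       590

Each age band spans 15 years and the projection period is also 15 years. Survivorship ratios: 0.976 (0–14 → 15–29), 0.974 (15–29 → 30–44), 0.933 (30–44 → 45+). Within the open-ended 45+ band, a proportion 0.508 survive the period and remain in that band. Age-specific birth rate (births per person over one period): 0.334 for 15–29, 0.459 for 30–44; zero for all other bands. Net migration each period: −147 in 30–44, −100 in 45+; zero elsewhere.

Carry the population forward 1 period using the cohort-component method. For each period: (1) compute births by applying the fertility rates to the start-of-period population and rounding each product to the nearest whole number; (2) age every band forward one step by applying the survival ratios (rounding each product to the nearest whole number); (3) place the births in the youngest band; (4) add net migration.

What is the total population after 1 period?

4313

Numbering the groups 1..4 from youngest to oldest:
[period 1]
Births: 830 × 0.334 = 277, 1040 × 0.459 = 477 → 754
Group 2: 1770 × 0.976 = 1728
Group 3: 830 × 0.974 = 808
Group 4: 1040 × 0.933 + 590 × 0.508 = 970 + 300 = 1270
Net migration: Group 3 − 147 → 661; Group 4 − 100 → 1170
Giving 754 / 1728 / 661 / 1170.
Total after period 1: 754 + 1728 + 661 + 1170 = 4313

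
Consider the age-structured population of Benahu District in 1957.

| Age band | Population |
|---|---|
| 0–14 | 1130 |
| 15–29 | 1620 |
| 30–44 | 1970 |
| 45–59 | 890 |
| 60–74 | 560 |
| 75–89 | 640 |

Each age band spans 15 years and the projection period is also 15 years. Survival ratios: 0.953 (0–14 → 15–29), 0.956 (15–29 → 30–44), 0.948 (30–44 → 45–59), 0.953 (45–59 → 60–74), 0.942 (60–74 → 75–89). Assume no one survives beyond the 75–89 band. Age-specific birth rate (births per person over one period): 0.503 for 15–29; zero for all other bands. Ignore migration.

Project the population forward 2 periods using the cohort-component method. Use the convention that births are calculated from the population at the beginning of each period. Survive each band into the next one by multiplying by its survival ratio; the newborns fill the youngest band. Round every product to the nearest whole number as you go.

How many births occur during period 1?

Let group 1 be 0–14 through group 6 = 75–89.
[period 1]
Births: 1620 × 0.503 = 815
Group 2: 1130 × 0.953 = 1077
Group 3: 1620 × 0.956 = 1549
Group 4: 1970 × 0.948 = 1868
Group 5: 890 × 0.953 = 848
Group 6: 560 × 0.942 = 528
End of period: [815, 1077, 1549, 1868, 848, 528]

815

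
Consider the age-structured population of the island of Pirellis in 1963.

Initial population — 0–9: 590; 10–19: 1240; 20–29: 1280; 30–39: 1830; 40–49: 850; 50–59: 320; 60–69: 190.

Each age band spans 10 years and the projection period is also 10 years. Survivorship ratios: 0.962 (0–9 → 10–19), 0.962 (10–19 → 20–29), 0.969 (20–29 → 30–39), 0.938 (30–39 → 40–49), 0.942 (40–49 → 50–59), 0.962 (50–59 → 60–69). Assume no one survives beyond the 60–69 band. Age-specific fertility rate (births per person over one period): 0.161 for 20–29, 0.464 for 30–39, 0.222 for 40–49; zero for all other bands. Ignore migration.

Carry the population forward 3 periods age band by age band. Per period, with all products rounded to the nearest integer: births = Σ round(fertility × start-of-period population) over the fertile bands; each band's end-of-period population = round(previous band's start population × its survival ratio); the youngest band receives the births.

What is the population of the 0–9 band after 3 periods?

882

(Bands numbered youngest = 1 to oldest = 7.)
Period 1.
Births: 1280 × 0.161 = 206 ; 1830 × 0.464 = 849 ; 850 × 0.222 = 189 — total 1244
Band 2: 590 × 0.962 = 568
Band 3: 1240 × 0.962 = 1193
Band 4: 1280 × 0.969 = 1240
Band 5: 1830 × 0.938 = 1717
Band 6: 850 × 0.942 = 801
Band 7: 320 × 0.962 = 308
Population now: 0–9=1244, 10–19=568, 20–29=1193, 30–39=1240, 40–49=1717, 50–59=801, 60–69=308
Period 2.
Births: 1193 × 0.161 = 192 ; 1240 × 0.464 = 575 ; 1717 × 0.222 = 381 — total 1148
Band 2: 1244 × 0.962 = 1197
Band 3: 568 × 0.962 = 546
Band 4: 1193 × 0.969 = 1156
Band 5: 1240 × 0.938 = 1163
Band 6: 1717 × 0.942 = 1617
Band 7: 801 × 0.962 = 771
Population now: 0–9=1148, 10–19=1197, 20–29=546, 30–39=1156, 40–49=1163, 50–59=1617, 60–69=771
Period 3.
Births: 546 × 0.161 = 88 ; 1156 × 0.464 = 536 ; 1163 × 0.222 = 258 — total 882
Band 2: 1148 × 0.962 = 1104
Band 3: 1197 × 0.962 = 1152
Band 4: 546 × 0.969 = 529
Band 5: 1156 × 0.938 = 1084
Band 6: 1163 × 0.942 = 1096
Band 7: 1617 × 0.962 = 1556
Population now: 0–9=882, 10–19=1104, 20–29=1152, 30–39=529, 40–49=1084, 50–59=1096, 60–69=1556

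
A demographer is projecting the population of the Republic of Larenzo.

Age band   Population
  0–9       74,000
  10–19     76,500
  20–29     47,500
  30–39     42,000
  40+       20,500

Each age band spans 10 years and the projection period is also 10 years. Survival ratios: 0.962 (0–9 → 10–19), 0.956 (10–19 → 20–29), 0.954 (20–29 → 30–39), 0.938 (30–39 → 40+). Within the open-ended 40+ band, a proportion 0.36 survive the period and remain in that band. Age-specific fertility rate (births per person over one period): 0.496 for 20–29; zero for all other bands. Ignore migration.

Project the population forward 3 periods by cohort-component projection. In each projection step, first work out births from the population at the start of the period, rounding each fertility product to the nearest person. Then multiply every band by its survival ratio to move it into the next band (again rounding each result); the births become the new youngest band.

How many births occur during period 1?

23560

Period 1:
Births: 47500 × 0.496 = 23560
10–19: 74000 × 0.962 = 71188
20–29: 76500 × 0.956 = 73134
30–39: 47500 × 0.954 = 45315
40+: 42000 × 0.938 + 20500 × 0.36 = 39396 + 7380 = 46776
→ [23560, 71188, 73134, 45315, 46776]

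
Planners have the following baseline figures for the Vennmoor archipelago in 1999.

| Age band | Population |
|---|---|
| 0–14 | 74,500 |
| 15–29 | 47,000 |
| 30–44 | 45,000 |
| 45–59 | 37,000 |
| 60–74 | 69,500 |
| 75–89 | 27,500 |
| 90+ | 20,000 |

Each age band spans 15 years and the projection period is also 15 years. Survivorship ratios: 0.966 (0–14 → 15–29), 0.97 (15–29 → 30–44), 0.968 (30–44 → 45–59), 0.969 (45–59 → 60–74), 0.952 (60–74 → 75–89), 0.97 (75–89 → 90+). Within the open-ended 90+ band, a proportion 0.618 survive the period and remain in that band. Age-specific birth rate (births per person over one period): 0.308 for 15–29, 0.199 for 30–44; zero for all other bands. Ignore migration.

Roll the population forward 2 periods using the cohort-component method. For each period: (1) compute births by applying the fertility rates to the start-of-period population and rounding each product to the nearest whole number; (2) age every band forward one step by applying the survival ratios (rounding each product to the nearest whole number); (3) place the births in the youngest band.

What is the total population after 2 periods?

332456

Call the groups 1 to 7, youngest first.
[period 1]
Births: 47000 × 0.308 = 14476, 45000 × 0.199 = 8955 → 23431
Group 2: 74500 × 0.966 = 71967
Group 3: 47000 × 0.97 = 45590
Group 4: 45000 × 0.968 = 43560
Group 5: 37000 × 0.969 = 35853
Group 6: 69500 × 0.952 = 66164
Group 7: 27500 × 0.97 + 20000 × 0.618 = 26675 + 12360 = 39035
Population now: 0–14=23431, 15–29=71967, 30–44=45590, 45–59=43560, 60–74=35853, 75–89=66164, 90+=39035
[period 2]
Births: 71967 × 0.308 = 22166, 45590 × 0.199 = 9072 → 31238
Group 2: 23431 × 0.966 = 22634
Group 3: 71967 × 0.97 = 69808
Group 4: 45590 × 0.968 = 44131
Group 5: 43560 × 0.969 = 42210
Group 6: 35853 × 0.952 = 34132
Group 7: 66164 × 0.97 + 39035 × 0.618 = 64179 + 24124 = 88303
Population now: 0–14=31238, 15–29=22634, 30–44=69808, 45–59=44131, 60–74=42210, 75–89=34132, 90+=88303
Total after period 2: 31238 + 22634 + 69808 + 44131 + 42210 + 34132 + 88303 = 332456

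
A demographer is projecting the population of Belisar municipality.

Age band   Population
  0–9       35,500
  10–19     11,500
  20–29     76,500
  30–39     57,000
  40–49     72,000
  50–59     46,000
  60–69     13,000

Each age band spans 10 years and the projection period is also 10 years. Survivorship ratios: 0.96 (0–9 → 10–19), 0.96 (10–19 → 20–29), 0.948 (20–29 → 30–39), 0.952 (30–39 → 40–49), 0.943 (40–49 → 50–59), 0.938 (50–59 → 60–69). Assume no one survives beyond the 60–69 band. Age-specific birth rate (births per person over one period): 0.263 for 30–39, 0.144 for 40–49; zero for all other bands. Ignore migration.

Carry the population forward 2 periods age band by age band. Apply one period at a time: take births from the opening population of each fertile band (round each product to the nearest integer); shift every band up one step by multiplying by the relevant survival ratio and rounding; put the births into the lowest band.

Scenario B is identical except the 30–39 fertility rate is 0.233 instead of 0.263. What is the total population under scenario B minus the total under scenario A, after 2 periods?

Let group 1 be 0–9 through group 7 = 60–69.
Period 1:
Births: 57000 × 0.263 = 14991 ; 72000 × 0.144 = 10368 → 25359
Group 2: 35500 × 0.96 = 34080
Group 3: 11500 × 0.96 = 11040
Group 4: 76500 × 0.948 = 72522
Group 5: 57000 × 0.952 = 54264
Group 6: 72000 × 0.943 = 67896
Group 7: 46000 × 0.938 = 43148
Giving 25359 / 34080 / 11040 / 72522 / 54264 / 67896 / 43148.
Period 2:
Births: 72522 × 0.263 = 19073 ; 54264 × 0.144 = 7814 → 26887
Group 2: 25359 × 0.96 = 24345
Group 3: 34080 × 0.96 = 32717
Group 4: 11040 × 0.948 = 10466
Group 5: 72522 × 0.952 = 69041
Group 6: 54264 × 0.943 = 51171
Group 7: 67896 × 0.938 = 63686
Giving 26887 / 24345 / 32717 / 10466 / 69041 / 51171 / 63686.
Scenario A total after 2 periods: 278313
Scenario B projection —
Period 1:
Births: 57000 × 0.233 = 13281 ; 72000 × 0.144 = 10368 → 23649
Group 2: 35500 × 0.96 = 34080
Group 3: 11500 × 0.96 = 11040
Group 4: 76500 × 0.948 = 72522
Group 5: 57000 × 0.952 = 54264
Group 6: 72000 × 0.943 = 67896
Group 7: 46000 × 0.938 = 43148
Giving 23649 / 34080 / 11040 / 72522 / 54264 / 67896 / 43148.
Period 2:
Births: 72522 × 0.233 = 16898 ; 54264 × 0.144 = 7814 → 24712
Group 2: 23649 × 0.96 = 22703
Group 3: 34080 × 0.96 = 32717
Group 4: 11040 × 0.948 = 10466
Group 5: 72522 × 0.952 = 69041
Group 6: 54264 × 0.943 = 51171
Group 7: 67896 × 0.938 = 63686
Giving 24712 / 22703 / 32717 / 10466 / 69041 / 51171 / 63686.
Scenario B total after 2 periods: 274496
Difference B − A = 274496 − 278313 = -3817

-3817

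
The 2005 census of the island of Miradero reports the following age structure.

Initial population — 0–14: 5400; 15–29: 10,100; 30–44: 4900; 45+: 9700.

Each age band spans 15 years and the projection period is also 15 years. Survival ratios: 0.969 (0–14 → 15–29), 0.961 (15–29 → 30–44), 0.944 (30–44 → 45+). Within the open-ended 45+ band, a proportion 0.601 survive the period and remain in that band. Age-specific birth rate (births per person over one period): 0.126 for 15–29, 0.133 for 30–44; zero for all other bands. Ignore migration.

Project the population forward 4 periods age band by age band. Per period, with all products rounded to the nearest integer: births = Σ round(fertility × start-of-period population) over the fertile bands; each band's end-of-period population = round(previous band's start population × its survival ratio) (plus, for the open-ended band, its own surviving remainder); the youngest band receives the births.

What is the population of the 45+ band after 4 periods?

10124

Period 1.
Births: 10100 × 0.126 = 1273, 4900 × 0.133 = 652 → total 1925
15–29: 5400 × 0.969 = 5233
30–44: 10100 × 0.961 = 9706
45+: 4900 × 0.944 + 9700 × 0.601 = 4626 + 5830 = 10456
Population now: 0–14=1925, 15–29=5233, 30–44=9706, 45+=10456
Period 2.
Births: 5233 × 0.126 = 659, 9706 × 0.133 = 1291 → total 1950
15–29: 1925 × 0.969 = 1865
30–44: 5233 × 0.961 = 5029
45+: 9706 × 0.944 + 10456 × 0.601 = 9162 + 6284 = 15446
Population now: 0–14=1950, 15–29=1865, 30–44=5029, 45+=15446
Period 3.
Births: 1865 × 0.126 = 235, 5029 × 0.133 = 669 → total 904
15–29: 1950 × 0.969 = 1890
30–44: 1865 × 0.961 = 1792
45+: 5029 × 0.944 + 15446 × 0.601 = 4747 + 9283 = 14030
Population now: 0–14=904, 15–29=1890, 30–44=1792, 45+=14030
Period 4.
Births: 1890 × 0.126 = 238, 1792 × 0.133 = 238 → total 476
15–29: 904 × 0.969 = 876
30–44: 1890 × 0.961 = 1816
45+: 1792 × 0.944 + 14030 × 0.601 = 1692 + 8432 = 10124
Population now: 0–14=476, 15–29=876, 30–44=1816, 45+=10124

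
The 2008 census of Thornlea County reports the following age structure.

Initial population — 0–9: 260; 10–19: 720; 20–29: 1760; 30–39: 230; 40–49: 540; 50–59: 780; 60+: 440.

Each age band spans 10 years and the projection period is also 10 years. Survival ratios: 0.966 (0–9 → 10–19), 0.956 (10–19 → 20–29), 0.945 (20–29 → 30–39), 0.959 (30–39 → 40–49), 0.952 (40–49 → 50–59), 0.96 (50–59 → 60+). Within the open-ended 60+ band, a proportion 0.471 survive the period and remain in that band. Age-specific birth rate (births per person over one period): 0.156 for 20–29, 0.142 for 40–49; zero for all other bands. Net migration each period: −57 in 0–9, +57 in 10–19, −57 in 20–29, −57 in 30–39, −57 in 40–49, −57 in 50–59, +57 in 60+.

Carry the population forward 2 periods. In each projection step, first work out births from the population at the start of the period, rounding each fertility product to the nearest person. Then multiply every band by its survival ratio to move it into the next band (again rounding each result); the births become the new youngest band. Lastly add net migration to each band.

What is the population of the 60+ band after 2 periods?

973

— Period 1 —
Births: 1760 × 0.156 = 275 ; 540 × 0.142 = 77 ⇒ total 352
10–19: 260 × 0.966 = 251
20–29: 720 × 0.956 = 688
30–39: 1760 × 0.945 = 1663
40–49: 230 × 0.959 = 221
50–59: 540 × 0.952 = 514
60+: 780 × 0.96 + 440 × 0.471 = 749 + 207 = 956
Net migration: 0–9 − 57 → 295; 10–19 + 57 → 308; 20–29 − 57 → 631; 30–39 − 57 → 1606; 40–49 − 57 → 164; 50–59 − 57 → 457; 60+ + 57 → 1013
Giving 295 / 308 / 631 / 1606 / 164 / 457 / 1013.
— Period 2 —
Births: 631 × 0.156 = 98 ; 164 × 0.142 = 23 ⇒ total 121
10–19: 295 × 0.966 = 285
20–29: 308 × 0.956 = 294
30–39: 631 × 0.945 = 596
40–49: 1606 × 0.959 = 1540
50–59: 164 × 0.952 = 156
60+: 457 × 0.96 + 1013 × 0.471 = 439 + 477 = 916
Net migration: 0–9 − 57 → 64; 10–19 + 57 → 342; 20–29 − 57 → 237; 30–39 − 57 → 539; 40–49 − 57 → 1483; 50–59 − 57 → 99; 60+ + 57 → 973
Giving 64 / 342 / 237 / 539 / 1483 / 99 / 973.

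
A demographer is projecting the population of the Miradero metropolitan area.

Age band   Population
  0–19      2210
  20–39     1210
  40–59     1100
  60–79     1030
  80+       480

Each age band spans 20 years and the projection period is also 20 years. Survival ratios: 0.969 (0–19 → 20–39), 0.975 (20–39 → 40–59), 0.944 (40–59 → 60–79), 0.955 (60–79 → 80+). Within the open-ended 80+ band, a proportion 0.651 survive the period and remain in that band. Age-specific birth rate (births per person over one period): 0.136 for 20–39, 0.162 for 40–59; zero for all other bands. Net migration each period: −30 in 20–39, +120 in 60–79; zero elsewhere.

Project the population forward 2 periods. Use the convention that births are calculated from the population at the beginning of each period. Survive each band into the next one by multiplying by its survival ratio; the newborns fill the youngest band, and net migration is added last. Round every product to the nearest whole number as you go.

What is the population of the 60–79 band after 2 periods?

1234

— Period 1 —
Births: 1210 × 0.136 = 165  |  1100 × 0.162 = 178 — total 343
20–39: 2210 × 0.969 = 2141
40–59: 1210 × 0.975 = 1180
60–79: 1100 × 0.944 = 1038
80+: 1030 × 0.955 + 480 × 0.651 = 984 + 312 = 1296
Net migration: 20–39 − 30 → 2111; 60–79 + 120 → 1158
Giving 343 / 2111 / 1180 / 1158 / 1296.
— Period 2 —
Births: 2111 × 0.136 = 287  |  1180 × 0.162 = 191 — total 478
20–39: 343 × 0.969 = 332
40–59: 2111 × 0.975 = 2058
60–79: 1180 × 0.944 = 1114
80+: 1158 × 0.955 + 1296 × 0.651 = 1106 + 844 = 1950
Net migration: 20–39 − 30 → 302; 60–79 + 120 → 1234
Giving 478 / 302 / 2058 / 1234 / 1950.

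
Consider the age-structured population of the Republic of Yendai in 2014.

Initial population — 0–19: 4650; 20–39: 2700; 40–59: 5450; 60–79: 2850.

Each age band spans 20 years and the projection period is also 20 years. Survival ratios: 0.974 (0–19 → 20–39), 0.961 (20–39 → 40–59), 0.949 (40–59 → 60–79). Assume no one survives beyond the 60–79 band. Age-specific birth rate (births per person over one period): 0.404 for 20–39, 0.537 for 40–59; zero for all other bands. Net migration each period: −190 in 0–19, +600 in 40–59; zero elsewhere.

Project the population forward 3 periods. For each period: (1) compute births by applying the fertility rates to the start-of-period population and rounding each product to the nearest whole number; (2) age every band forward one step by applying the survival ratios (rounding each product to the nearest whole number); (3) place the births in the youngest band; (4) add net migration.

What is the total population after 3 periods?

16126

(Groups numbered youngest = 1 to oldest = 4.)
— Period 1 —
Births: 2700 × 0.404 = 1091 ; 5450 × 0.537 = 2927 → total 4018
Group 2: 4650 × 0.974 = 4529
Group 3: 2700 × 0.961 = 2595
Group 4: 5450 × 0.949 = 5172
Net migration: Group 1 − 190 → 3828; Group 3 + 600 → 3195
End of period: [3828, 4529, 3195, 5172]
— Period 2 —
Births: 4529 × 0.404 = 1830 ; 3195 × 0.537 = 1716 → total 3546
Group 2: 3828 × 0.974 = 3728
Group 3: 4529 × 0.961 = 4352
Group 4: 3195 × 0.949 = 3032
Net migration: Group 1 − 190 → 3356; Group 3 + 600 → 4952
End of period: [3356, 3728, 4952, 3032]
— Period 3 —
Births: 3728 × 0.404 = 1506 ; 4952 × 0.537 = 2659 → total 4165
Group 2: 3356 × 0.974 = 3269
Group 3: 3728 × 0.961 = 3583
Group 4: 4952 × 0.949 = 4699
Net migration: Group 1 − 190 → 3975; Group 3 + 600 → 4183
End of period: [3975, 3269, 4183, 4699]
Total after period 3: 3975 + 3269 + 4183 + 4699 = 16126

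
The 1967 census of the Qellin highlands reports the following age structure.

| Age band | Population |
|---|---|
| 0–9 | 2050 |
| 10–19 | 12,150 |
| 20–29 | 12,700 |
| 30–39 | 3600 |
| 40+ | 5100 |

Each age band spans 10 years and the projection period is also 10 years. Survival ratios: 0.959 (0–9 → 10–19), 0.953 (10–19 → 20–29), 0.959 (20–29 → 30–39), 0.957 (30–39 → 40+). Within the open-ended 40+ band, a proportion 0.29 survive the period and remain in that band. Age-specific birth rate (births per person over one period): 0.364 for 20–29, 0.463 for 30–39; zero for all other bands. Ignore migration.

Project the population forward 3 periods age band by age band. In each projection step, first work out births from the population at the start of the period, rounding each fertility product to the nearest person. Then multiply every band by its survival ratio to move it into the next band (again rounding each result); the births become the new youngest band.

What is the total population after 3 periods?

37239

Call the groups 1 to 5, youngest first.
Period 1.
Births: 12700 × 0.364 = 4623  |  3600 × 0.463 = 1667 — total 6290
Group 2: 2050 × 0.959 = 1966
Group 3: 12150 × 0.953 = 11579
Group 4: 12700 × 0.959 = 12179
Group 5: 3600 × 0.957 + 5100 × 0.29 = 3445 + 1479 = 4924
Giving 6290 / 1966 / 11579 / 12179 / 4924.
Period 2.
Births: 11579 × 0.364 = 4215  |  12179 × 0.463 = 5639 — total 9854
Group 2: 6290 × 0.959 = 6032
Group 3: 1966 × 0.953 = 1874
Group 4: 11579 × 0.959 = 11104
Group 5: 12179 × 0.957 + 4924 × 0.29 = 11655 + 1428 = 13083
Giving 9854 / 6032 / 1874 / 11104 / 13083.
Period 3.
Births: 1874 × 0.364 = 682  |  11104 × 0.463 = 5141 — total 5823
Group 2: 9854 × 0.959 = 9450
Group 3: 6032 × 0.953 = 5748
Group 4: 1874 × 0.959 = 1797
Group 5: 11104 × 0.957 + 13083 × 0.29 = 10627 + 3794 = 14421
Giving 5823 / 9450 / 5748 / 1797 / 14421.
Total after period 3: 5823 + 9450 + 5748 + 1797 + 14421 = 37239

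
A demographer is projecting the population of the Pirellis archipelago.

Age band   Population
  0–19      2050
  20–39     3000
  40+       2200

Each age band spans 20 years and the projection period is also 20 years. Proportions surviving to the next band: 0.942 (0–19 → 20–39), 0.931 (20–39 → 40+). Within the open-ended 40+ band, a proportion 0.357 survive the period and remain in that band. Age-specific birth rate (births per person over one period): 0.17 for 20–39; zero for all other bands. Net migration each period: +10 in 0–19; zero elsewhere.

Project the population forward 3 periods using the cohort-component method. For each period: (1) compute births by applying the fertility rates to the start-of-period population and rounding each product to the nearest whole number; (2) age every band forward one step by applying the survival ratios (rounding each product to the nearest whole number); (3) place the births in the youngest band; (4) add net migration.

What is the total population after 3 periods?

1965

— Period 1 —
Births: 3000 × 0.17 = 510
20–39: 2050 × 0.942 = 1931
40+: 3000 × 0.931 + 2200 × 0.357 = 2793 + 785 = 3578
Net migration: 0–19 + 10 → 520
End of period: [520, 1931, 3578]
— Period 2 —
Births: 1931 × 0.17 = 328
20–39: 520 × 0.942 = 490
40+: 1931 × 0.931 + 3578 × 0.357 = 1798 + 1277 = 3075
Net migration: 0–19 + 10 → 338
End of period: [338, 490, 3075]
— Period 3 —
Births: 490 × 0.17 = 83
20–39: 338 × 0.942 = 318
40+: 490 × 0.931 + 3075 × 0.357 = 456 + 1098 = 1554
Net migration: 0–19 + 10 → 93
End of period: [93, 318, 1554]
Total after period 3: 93 + 318 + 1554 = 1965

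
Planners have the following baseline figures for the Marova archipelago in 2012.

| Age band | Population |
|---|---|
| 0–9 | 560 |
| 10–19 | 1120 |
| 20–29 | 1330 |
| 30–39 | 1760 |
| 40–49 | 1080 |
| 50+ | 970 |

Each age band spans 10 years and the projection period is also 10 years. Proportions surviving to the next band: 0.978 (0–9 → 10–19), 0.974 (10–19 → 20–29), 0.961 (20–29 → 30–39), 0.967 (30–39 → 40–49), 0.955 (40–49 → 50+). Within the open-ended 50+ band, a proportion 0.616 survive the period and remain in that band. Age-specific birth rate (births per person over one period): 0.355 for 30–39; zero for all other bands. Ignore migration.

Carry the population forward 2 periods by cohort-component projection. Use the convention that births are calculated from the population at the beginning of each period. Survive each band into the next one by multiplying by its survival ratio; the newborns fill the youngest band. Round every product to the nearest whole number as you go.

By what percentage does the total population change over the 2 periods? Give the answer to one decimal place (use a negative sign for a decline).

-4.5

Period 1.
Births: 1760 × 0.355 = 625
10–19: 560 × 0.978 = 548
20–29: 1120 × 0.974 = 1091
30–39: 1330 × 0.961 = 1278
40–49: 1760 × 0.967 = 1702
50+: 1080 × 0.955 + 970 × 0.616 = 1031 + 598 = 1629
Giving 625 / 548 / 1091 / 1278 / 1702 / 1629.
Period 2.
Births: 1278 × 0.355 = 454
10–19: 625 × 0.978 = 611
20–29: 548 × 0.974 = 534
30–39: 1091 × 0.961 = 1048
40–49: 1278 × 0.967 = 1236
50+: 1702 × 0.955 + 1629 × 0.616 = 1625 + 1003 = 2628
Giving 454 / 611 / 534 / 1048 / 1236 / 2628.
Total: 6820 → 6511; change = -309; percentage change = -4.5%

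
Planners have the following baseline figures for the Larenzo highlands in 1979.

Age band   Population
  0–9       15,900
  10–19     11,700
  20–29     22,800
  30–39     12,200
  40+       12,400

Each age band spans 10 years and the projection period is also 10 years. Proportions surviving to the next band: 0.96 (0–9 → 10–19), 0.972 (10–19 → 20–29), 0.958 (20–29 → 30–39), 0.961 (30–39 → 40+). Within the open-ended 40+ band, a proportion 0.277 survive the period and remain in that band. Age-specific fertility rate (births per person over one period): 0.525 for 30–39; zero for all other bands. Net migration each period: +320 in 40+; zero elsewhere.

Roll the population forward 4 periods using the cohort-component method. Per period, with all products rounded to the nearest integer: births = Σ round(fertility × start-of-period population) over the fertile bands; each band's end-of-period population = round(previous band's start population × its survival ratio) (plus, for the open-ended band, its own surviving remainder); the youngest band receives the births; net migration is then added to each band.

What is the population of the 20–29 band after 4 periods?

10700

Numbering the bands 1..5 from youngest to oldest:
Period 1.
Births: 12200 * 0.525 = 6405
Band 2: 15900 * 0.96 = 15264
Band 3: 11700 * 0.972 = 11372
Band 4: 22800 * 0.958 = 21842
Band 5: 12200 * 0.961 + 12400 * 0.277 = 11724 + 3435 = 15159
Net migration: Band 5 + 320 → 15479
Population now: 0–9=6405, 10–19=15264, 20–29=11372, 30–39=21842, 40+=15479
Period 2.
Births: 21842 * 0.525 = 11467
Band 2: 6405 * 0.96 = 6149
Band 3: 15264 * 0.972 = 14837
Band 4: 11372 * 0.958 = 10894
Band 5: 21842 * 0.961 + 15479 * 0.277 = 20990 + 4288 = 25278
Net migration: Band 5 + 320 → 25598
Population now: 0–9=11467, 10–19=6149, 20–29=14837, 30–39=10894, 40+=25598
Period 3.
Births: 10894 * 0.525 = 5719
Band 2: 11467 * 0.96 = 11008
Band 3: 6149 * 0.972 = 5977
Band 4: 14837 * 0.958 = 14214
Band 5: 10894 * 0.961 + 25598 * 0.277 = 10469 + 7091 = 17560
Net migration: Band 5 + 320 → 17880
Population now: 0–9=5719, 10–19=11008, 20–29=5977, 30–39=14214, 40+=17880
Period 4.
Births: 14214 * 0.525 = 7462
Band 2: 5719 * 0.96 = 5490
Band 3: 11008 * 0.972 = 10700
Band 4: 5977 * 0.958 = 5726
Band 5: 14214 * 0.961 + 17880 * 0.277 = 13660 + 4953 = 18613
Net migration: Band 5 + 320 → 18933
Population now: 0–9=7462, 10–19=5490, 20–29=10700, 30–39=5726, 40+=18933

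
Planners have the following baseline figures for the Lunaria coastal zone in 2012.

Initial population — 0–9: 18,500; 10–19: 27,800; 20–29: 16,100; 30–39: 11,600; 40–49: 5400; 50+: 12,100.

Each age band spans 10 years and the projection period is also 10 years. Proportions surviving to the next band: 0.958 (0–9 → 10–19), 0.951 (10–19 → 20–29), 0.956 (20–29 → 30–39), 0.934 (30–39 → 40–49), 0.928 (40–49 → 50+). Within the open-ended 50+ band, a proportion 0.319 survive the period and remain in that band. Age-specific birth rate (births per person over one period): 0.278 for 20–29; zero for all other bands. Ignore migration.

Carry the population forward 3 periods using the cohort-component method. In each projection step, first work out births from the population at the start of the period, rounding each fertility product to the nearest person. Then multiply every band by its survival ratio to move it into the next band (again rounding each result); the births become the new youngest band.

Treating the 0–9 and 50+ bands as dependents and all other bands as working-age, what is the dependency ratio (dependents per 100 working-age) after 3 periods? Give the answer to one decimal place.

43.5

After projecting period 1:
Births: 16100 * 0.278 = 4476
10–19: 18500 * 0.958 = 17723
20–29: 27800 * 0.951 = 26438
30–39: 16100 * 0.956 = 15392
40–49: 11600 * 0.934 = 10834
50+: 5400 * 0.928 + 12100 * 0.319 = 5011 + 3860 = 8871
Giving 4476 / 17723 / 26438 / 15392 / 10834 / 8871.
After projecting period 2:
Births: 26438 * 0.278 = 7350
10–19: 4476 * 0.958 = 4288
20–29: 17723 * 0.951 = 16855
30–39: 26438 * 0.956 = 25275
40–49: 15392 * 0.934 = 14376
50+: 10834 * 0.928 + 8871 * 0.319 = 10054 + 2830 = 12884
Giving 7350 / 4288 / 16855 / 25275 / 14376 / 12884.
After projecting period 3:
Births: 16855 * 0.278 = 4686
10–19: 7350 * 0.958 = 7041
20–29: 4288 * 0.951 = 4078
30–39: 16855 * 0.956 = 16113
40–49: 25275 * 0.934 = 23607
50+: 14376 * 0.928 + 12884 * 0.319 = 13341 + 4110 = 17451
Giving 4686 / 7041 / 4078 / 16113 / 23607 / 17451.
Dependents (band 0–9 + band 50+) = 4686 + 17451 = 22137; working-age = 50839; ratio = 22137/50839 × 100 = 43.5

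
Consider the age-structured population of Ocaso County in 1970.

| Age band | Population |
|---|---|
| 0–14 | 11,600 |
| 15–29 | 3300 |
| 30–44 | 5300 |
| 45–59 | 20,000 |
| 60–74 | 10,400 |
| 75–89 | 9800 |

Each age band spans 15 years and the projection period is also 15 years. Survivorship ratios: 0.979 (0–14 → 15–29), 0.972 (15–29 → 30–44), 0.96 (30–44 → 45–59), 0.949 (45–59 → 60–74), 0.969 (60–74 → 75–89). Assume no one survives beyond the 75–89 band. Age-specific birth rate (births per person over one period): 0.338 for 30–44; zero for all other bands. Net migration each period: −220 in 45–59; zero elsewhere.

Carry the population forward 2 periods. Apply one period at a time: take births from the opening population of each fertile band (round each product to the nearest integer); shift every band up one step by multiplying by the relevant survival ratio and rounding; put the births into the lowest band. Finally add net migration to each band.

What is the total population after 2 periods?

39747

— Period 1 —
Births: 5300 * 0.338 = 1791
15–29: 11600 * 0.979 = 11356
30–44: 3300 * 0.972 = 3208
45–59: 5300 * 0.96 = 5088
60–74: 20000 * 0.949 = 18980
75–89: 10400 * 0.969 = 10078
Net migration: 45–59 − 220 → 4868
Population now: 0–14=1791, 15–29=11356, 30–44=3208, 45–59=4868, 60–74=18980, 75–89=10078
— Period 2 —
Births: 3208 * 0.338 = 1084
15–29: 1791 * 0.979 = 1753
30–44: 11356 * 0.972 = 11038
45–59: 3208 * 0.96 = 3080
60–74: 4868 * 0.949 = 4620
75–89: 18980 * 0.969 = 18392
Net migration: 45–59 − 220 → 2860
Population now: 0–14=1084, 15–29=1753, 30–44=11038, 45–59=2860, 60–74=4620, 75–89=18392
Total after period 2: 1084 + 1753 + 11038 + 2860 + 4620 + 18392 = 39747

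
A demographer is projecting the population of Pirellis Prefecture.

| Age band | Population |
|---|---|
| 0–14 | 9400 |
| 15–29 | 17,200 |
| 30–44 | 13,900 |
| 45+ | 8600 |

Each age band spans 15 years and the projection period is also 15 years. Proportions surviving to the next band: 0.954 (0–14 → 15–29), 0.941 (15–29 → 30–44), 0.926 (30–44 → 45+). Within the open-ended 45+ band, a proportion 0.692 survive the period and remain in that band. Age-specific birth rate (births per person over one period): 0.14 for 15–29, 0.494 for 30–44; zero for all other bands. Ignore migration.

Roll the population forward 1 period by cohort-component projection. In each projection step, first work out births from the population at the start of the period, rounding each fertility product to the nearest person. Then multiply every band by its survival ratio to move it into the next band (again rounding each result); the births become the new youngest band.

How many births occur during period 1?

9275

Call the bands 1 to 4, youngest first.
[period 1]
Births: 17200 × 0.14 = 2408, 13900 × 0.494 = 6867 ⇒ total 9275
Band 2: 9400 × 0.954 = 8968
Band 3: 17200 × 0.941 = 16185
Band 4: 13900 × 0.926 + 8600 × 0.692 = 12871 + 5951 = 18822
Giving 9275 / 8968 / 16185 / 18822.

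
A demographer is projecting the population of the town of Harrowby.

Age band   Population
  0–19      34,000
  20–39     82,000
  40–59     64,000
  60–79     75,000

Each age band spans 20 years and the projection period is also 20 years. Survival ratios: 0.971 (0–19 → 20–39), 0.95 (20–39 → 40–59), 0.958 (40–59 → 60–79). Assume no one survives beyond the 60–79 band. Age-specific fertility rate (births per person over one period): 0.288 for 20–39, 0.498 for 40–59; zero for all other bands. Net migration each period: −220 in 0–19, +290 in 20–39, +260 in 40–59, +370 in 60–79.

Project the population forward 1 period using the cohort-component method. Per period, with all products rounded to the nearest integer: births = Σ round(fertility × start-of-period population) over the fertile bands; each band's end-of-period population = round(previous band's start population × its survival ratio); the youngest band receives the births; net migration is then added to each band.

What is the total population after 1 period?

228414

Period 1:
Births: 82000 × 0.288 = 23616, 64000 × 0.498 = 31872 ⇒ total 55488
20–39: 34000 × 0.971 = 33014
40–59: 82000 × 0.95 = 77900
60–79: 64000 × 0.958 = 61312
Net migration: 0–19 − 220 → 55268; 20–39 + 290 → 33304; 40–59 + 260 → 78160; 60–79 + 370 → 61682
End of period: [55268, 33304, 78160, 61682]
Total after period 1: 55268 + 33304 + 78160 + 61682 = 228414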